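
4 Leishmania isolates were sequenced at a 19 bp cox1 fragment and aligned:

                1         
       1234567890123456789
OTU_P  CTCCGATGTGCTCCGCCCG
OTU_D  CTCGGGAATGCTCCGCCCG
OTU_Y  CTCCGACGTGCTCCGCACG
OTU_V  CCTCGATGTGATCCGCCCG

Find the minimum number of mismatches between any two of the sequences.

Pairwise Hamming distances:
  OTU_P vs OTU_D: 4
  OTU_P vs OTU_Y: 2
  OTU_P vs OTU_V: 3
  OTU_D vs OTU_Y: 5
  OTU_D vs OTU_V: 7
  OTU_Y vs OTU_V: 5
The smallest is 2, between OTU_P and OTU_Y.

2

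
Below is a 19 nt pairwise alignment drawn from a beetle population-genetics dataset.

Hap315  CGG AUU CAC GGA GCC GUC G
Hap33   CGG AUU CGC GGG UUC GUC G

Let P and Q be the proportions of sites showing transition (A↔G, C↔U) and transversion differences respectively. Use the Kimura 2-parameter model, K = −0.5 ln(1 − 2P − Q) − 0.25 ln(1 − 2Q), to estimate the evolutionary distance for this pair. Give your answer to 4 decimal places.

0.2576

Mismatches occur at site 8 (A→G, transition), site 12 (A→G, transition), site 13 (G→U, transversion), site 14 (C→U, transition).
Of the 4 differences, 3 transitions and 1 transversion over 19 sites: P = 3/19 = 0.157895, Q = 1/19 = 0.052632.
d = −0.5·ln(0.631578) − 0.25·ln(0.894736) = −0.5·(-0.459534) − 0.25·(-0.111227) = 0.2576.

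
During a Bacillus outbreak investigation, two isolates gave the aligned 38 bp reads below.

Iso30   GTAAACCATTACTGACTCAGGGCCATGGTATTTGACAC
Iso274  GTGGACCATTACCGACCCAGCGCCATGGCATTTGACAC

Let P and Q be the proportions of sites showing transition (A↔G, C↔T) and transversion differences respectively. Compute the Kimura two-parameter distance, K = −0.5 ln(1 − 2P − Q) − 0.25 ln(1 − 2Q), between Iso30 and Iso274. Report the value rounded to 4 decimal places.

0.1844

Differing sites — 3:A/G (Ti); 4:A/G (Ti); 13:T/C (Ti); 17:T/C (Ti); 21:G/C (Tv); 29:T/C (Ti).
Of the 6 differences, 5 transitions and 1 transversion over 38 sites: P = 5/38 = 0.131579, Q = 1/38 = 0.026316.
d = −0.5·ln(0.710526) − 0.25·ln(0.947368) = −0.5·(-0.341750) − 0.25·(-0.054068) = 0.1844.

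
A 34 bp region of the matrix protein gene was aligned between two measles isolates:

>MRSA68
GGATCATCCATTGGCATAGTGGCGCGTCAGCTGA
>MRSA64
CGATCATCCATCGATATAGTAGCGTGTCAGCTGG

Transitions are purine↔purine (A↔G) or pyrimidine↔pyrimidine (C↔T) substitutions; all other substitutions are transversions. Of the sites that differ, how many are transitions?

6

The sequences differ at positions 1 (G/C, transversion), 12 (T/C, transition), 14 (G/A, transition), 15 (C/T, transition), 21 (G/A, transition), 25 (C/T, transition), 34 (A/G, transition).
Of the 7 differences, 6 transitions and 1 transversion, so the answer is 6.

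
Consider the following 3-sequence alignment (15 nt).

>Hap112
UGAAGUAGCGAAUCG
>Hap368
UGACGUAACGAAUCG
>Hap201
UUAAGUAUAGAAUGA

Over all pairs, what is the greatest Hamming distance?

6

Pairwise Hamming distances:
  Hap112 vs Hap368: 2
  Hap112 vs Hap201: 5
  Hap368 vs Hap201: 6
The largest is 6, between Hap368 and Hap201.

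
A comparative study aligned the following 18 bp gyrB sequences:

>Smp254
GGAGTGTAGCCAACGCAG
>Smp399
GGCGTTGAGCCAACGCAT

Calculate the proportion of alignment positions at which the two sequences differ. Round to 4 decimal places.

Mismatches occur at site 3 (A→C), site 6 (G→T), site 7 (T→G), site 18 (G→T).
There are 4 differences over 18 sites, so p = 4/18 = 0.2222.

0.2222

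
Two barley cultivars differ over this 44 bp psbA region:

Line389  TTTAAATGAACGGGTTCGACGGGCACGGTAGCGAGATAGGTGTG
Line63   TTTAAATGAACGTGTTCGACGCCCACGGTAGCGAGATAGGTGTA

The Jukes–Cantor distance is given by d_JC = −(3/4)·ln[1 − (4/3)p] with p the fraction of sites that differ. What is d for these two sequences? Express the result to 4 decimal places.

0.0969

The sequences differ at positions 13 (G/T), 22 (G/C), 23 (G/C), 44 (G/A).
p = 4/44 = 0.090909.
d = −0.75 · ln(1 − (4/3)·0.090909) = −0.75 · ln(0.878788) = −0.75 · (-0.129212) = 0.0969.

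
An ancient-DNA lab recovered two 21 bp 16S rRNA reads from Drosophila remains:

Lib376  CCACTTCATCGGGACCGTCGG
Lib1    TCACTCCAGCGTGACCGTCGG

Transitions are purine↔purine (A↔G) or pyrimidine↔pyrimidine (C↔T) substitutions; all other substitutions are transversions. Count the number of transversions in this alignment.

2

The sequences differ at positions 1 (C/T, transition), 6 (T/C, transition), 9 (T/G, transversion), 12 (G/T, transversion).
Of the 4 differences, 2 transitions and 2 transversions, so the answer is 2.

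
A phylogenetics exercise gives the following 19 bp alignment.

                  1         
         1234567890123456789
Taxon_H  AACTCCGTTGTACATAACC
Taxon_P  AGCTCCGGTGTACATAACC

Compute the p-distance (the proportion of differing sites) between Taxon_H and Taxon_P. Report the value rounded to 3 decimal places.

0.105

Differing sites — 2:A/G; 8:T/G.
There are 2 differences over 19 sites, so p = 2/19 = 0.105.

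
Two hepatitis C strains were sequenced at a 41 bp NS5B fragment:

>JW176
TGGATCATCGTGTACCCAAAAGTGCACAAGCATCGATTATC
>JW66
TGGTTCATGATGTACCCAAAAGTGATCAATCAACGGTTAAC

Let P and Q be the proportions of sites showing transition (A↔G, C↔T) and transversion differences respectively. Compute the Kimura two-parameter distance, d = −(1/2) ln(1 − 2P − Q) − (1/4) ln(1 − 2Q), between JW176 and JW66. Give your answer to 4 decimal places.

The sequences differ at positions 4 (A/T, transversion), 9 (C/G, transversion), 10 (G/A, transition), 25 (C/A, transversion), 26 (A/T, transversion), 30 (G/T, transversion), 33 (T/A, transversion), 36 (A/G, transition), 40 (T/A, transversion).
Of the 9 differences, 2 transitions and 7 transversions over 41 sites: P = 2/41 = 0.048780, Q = 7/41 = 0.170732.
d = −0.5·ln(0.731708) − 0.25·ln(0.658536) = −0.5·(-0.312374) − 0.25·(-0.417736) = 0.2606.

0.2606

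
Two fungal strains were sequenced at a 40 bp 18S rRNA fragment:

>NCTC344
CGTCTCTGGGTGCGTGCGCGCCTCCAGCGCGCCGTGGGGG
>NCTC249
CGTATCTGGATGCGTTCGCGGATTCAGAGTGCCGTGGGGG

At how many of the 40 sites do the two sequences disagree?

8

The sequences differ at positions 4 (C/A), 10 (G/A), 16 (G/T), 21 (C/G), 22 (C/A), 24 (C/T), 28 (C/A), 30 (C/T).
That gives 8 mismatches out of 40 aligned sites, so the Hamming distance is 8.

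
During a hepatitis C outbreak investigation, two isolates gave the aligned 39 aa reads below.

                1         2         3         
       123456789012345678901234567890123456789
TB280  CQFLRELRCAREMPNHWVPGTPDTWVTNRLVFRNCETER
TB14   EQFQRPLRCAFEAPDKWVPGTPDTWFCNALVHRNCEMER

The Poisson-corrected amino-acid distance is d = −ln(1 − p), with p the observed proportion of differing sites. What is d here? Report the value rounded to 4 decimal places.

Mismatches occur at site 1 (C→E), site 4 (L→Q), site 6 (E→P), site 11 (R→F), site 13 (M→A), site 15 (N→D), site 16 (H→K), site 26 (V→F), site 27 (T→C), site 29 (R→A), site 32 (F→H), site 37 (T→M).
p = 12/39 = 0.307692.
d = −ln(1 − 0.307692) = −ln(0.692308) = 0.3677.

0.3677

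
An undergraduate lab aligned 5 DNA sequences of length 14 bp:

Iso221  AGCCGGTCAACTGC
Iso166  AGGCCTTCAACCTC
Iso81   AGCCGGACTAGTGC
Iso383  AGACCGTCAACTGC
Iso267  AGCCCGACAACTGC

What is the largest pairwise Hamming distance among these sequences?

Pairwise Hamming distances:
  Iso221 vs Iso166: 5
  Iso221 vs Iso81: 3
  Iso221 vs Iso383: 2
  Iso221 vs Iso267: 2
  Iso166 vs Iso81: 8
  Iso166 vs Iso383: 4
  Iso166 vs Iso267: 5
  Iso81 vs Iso383: 5
  Iso81 vs Iso267: 3
  Iso383 vs Iso267: 2
The largest is 8, between Iso166 and Iso81.

8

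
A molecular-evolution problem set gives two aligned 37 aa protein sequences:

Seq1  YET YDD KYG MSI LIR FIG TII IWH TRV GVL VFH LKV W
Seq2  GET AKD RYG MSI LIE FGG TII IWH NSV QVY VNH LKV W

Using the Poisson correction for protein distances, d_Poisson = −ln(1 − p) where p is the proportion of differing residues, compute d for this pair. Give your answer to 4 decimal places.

0.3528

The sequences differ at positions 1 (Y/G), 4 (Y/A), 5 (D/K), 7 (K/R), 15 (R/E), 17 (I/G), 25 (T/N), 26 (R/S), 28 (G/Q), 30 (L/Y), 32 (F/N).
p = 11/37 = 0.297297.
d = −ln(1 − 0.297297) = −ln(0.702703) = 0.3528.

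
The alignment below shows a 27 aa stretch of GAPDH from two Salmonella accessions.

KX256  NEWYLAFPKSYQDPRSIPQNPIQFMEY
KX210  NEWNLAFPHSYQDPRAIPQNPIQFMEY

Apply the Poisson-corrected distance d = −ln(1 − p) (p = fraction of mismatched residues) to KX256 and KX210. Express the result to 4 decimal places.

0.1178

Differing sites — 4:Y/N; 9:K/H; 16:S/A.
p = 3/27 = 0.111111.
d = −ln(1 − 0.111111) = −ln(0.888889) = 0.1178.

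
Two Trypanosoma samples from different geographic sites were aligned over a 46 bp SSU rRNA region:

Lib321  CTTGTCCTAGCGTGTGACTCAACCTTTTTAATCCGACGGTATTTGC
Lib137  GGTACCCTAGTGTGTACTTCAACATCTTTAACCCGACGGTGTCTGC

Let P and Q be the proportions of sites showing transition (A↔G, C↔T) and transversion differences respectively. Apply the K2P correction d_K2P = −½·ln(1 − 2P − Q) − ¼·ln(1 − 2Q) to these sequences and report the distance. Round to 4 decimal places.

0.3731

Differing sites — 1:C/G (Tv); 2:T/G (Tv); 4:G/A (Ti); 5:T/C (Ti); 11:C/T (Ti); 16:G/A (Ti); 17:A/C (Tv); 18:C/T (Ti); 24:C/A (Tv); 26:T/C (Ti); 32:T/C (Ti); 41:A/G (Ti); 43:T/C (Ti).
Of the 13 differences, 9 transitions and 4 transversions over 46 sites: P = 9/46 = 0.195652, Q = 4/46 = 0.086957.
d = −0.5·ln(0.521739) − 0.25·ln(0.826086) = −0.5·(-0.650588) − 0.25·(-0.191056) = 0.3731.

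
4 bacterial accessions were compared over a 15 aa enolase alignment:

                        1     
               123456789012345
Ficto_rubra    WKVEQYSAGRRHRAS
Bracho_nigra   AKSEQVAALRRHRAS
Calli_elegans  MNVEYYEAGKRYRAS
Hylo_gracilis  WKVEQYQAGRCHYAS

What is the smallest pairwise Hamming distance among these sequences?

Pairwise Hamming distances:
  Ficto_rubra vs Bracho_nigra: 5
  Ficto_rubra vs Calli_elegans: 6
  Ficto_rubra vs Hylo_gracilis: 3
  Bracho_nigra vs Calli_elegans: 9
  Bracho_nigra vs Hylo_gracilis: 7
  Calli_elegans vs Hylo_gracilis: 8
The smallest is 3, between Ficto_rubra and Hylo_gracilis.

3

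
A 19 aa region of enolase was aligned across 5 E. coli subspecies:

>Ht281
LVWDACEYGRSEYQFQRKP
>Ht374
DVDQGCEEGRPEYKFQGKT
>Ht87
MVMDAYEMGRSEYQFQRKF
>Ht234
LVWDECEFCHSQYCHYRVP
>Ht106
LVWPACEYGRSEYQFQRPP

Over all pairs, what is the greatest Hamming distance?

15

Pairwise Hamming distances:
  Ht281 vs Ht374: 9
  Ht281 vs Ht87: 5
  Ht281 vs Ht234: 9
  Ht281 vs Ht106: 2
  Ht374 vs Ht87: 10
  Ht374 vs Ht234: 15
  Ht374 vs Ht106: 10
  Ht87 vs Ht234: 13
  Ht87 vs Ht106: 7
  Ht234 vs Ht106: 10
The largest is 15, between Ht374 and Ht234.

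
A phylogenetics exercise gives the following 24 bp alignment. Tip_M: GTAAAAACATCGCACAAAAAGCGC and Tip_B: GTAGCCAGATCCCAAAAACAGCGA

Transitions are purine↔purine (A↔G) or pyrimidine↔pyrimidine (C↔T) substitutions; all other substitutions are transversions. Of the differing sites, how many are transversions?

7

Differing sites — 4:A/G (Ti); 5:A/C (Tv); 6:A/C (Tv); 8:C/G (Tv); 12:G/C (Tv); 15:C/A (Tv); 19:A/C (Tv); 24:C/A (Tv).
Of the 8 differences, 1 transition and 7 transversions, so the answer is 7.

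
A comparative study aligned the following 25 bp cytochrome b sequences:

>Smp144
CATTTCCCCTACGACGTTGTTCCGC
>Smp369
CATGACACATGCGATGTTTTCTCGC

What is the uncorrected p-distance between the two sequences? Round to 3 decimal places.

0.360

The sequences differ at positions 4 (T/G), 5 (T/A), 7 (C/A), 9 (C/A), 11 (A/G), 15 (C/T), 19 (G/T), 21 (T/C), 22 (C/T).
There are 9 differences over 25 sites, so p = 9/25 = 0.360.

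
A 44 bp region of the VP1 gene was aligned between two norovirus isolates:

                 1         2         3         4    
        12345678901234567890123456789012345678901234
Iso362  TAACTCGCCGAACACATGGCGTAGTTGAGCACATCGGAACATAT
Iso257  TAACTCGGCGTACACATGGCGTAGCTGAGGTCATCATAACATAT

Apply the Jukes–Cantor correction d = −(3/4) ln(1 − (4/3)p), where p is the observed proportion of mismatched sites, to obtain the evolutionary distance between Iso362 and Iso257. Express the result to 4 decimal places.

Differing sites — 8:C/G; 11:A/T; 25:T/C; 30:C/G; 31:A/T; 36:G/A; 37:G/T.
p = 7/44 = 0.159091.
d = −0.75 · ln(1 − (4/3)·0.159091) = −0.75 · ln(0.787879) = −0.75 · (-0.238411) = 0.1788.

0.1788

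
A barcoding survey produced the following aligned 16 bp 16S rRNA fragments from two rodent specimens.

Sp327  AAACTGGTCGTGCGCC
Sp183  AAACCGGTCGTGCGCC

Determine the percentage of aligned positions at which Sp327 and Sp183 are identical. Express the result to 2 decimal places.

A single mismatch occurs at site 5 (T/C).
15 of the 16 sites match, so the percent identity is 15/16 × 100 = 93.75%.

93.75%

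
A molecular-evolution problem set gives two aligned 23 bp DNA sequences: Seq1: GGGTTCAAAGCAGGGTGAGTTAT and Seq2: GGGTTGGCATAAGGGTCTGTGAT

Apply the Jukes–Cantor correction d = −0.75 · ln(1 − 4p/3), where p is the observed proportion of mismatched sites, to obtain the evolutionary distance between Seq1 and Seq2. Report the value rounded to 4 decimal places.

0.4674

Mismatches occur at site 6 (C→G), site 7 (A→G), site 8 (A→C), site 10 (G→T), site 11 (C→A), site 17 (G→C), site 18 (A→T), site 21 (T→G).
p = 8/23 = 0.347826.
d = −0.75 · ln(1 − (4/3)·0.347826) = −0.75 · ln(0.536232) = −0.75 · (-0.623188) = 0.4674.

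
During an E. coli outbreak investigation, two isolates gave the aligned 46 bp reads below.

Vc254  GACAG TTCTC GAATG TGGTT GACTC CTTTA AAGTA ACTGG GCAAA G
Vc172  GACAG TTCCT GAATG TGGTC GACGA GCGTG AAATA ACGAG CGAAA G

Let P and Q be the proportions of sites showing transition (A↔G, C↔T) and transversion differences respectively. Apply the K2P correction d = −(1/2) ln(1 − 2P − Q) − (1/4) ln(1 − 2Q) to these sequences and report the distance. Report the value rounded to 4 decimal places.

0.3956

The sequences differ at positions 9 (T/C, transition), 10 (C/T, transition), 20 (T/C, transition), 24 (T/G, transversion), 25 (C/A, transversion), 26 (C/G, transversion), 27 (T/C, transition), 28 (T/G, transversion), 30 (A/G, transition), 33 (G/A, transition), 38 (T/G, transversion), 39 (G/A, transition), 41 (G/C, transversion), 42 (C/G, transversion).
Of the 14 differences, 7 transitions and 7 transversions over 46 sites: P = 7/46 = 0.152174, Q = 7/46 = 0.152174.
d = −0.5·ln(0.543478) − 0.25·ln(0.695652) = −0.5·(-0.609766) − 0.25·(-0.362906) = 0.3956.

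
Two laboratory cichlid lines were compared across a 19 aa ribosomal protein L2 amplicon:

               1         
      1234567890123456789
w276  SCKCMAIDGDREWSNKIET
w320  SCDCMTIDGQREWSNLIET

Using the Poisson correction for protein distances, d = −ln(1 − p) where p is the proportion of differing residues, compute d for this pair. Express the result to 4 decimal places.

Mismatches occur at site 3 (K→D), site 6 (A→T), site 10 (D→Q), site 16 (K→L).
p = 4/19 = 0.210526.
d = −ln(1 − 0.210526) = −ln(0.789474) = 0.2364.

0.2364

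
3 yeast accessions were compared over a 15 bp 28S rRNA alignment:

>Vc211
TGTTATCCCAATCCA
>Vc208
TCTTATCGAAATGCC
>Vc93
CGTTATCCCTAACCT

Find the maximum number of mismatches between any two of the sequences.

Pairwise Hamming distances:
  Vc211 vs Vc208: 5
  Vc211 vs Vc93: 4
  Vc208 vs Vc93: 8
The largest is 8, between Vc208 and Vc93.

8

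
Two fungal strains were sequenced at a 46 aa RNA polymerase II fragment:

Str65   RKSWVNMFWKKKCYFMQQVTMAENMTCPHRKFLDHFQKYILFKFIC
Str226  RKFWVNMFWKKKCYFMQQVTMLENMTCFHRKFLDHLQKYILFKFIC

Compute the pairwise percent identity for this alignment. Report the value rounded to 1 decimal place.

The sequences differ at positions 3 (S/F), 22 (A/L), 28 (P/F), 36 (F/L).
42 of the 46 sites match, so the percent identity is 42/46 × 100 = 91.3%.

91.3%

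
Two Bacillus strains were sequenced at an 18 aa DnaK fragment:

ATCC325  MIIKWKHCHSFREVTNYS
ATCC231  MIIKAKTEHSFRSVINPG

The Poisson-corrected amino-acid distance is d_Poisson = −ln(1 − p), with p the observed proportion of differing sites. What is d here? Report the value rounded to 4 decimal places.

The sequences differ at positions 5 (W/A), 7 (H/T), 8 (C/E), 13 (E/S), 15 (T/I), 17 (Y/P), 18 (S/G).
p = 7/18 = 0.388889.
d = −ln(1 − 0.388889) = −ln(0.611111) = 0.4925.

0.4925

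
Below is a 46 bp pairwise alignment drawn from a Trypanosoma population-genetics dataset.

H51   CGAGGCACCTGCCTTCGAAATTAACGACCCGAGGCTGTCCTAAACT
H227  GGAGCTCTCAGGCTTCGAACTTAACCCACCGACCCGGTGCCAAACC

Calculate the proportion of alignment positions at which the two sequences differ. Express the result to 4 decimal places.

0.3696

The sequences differ at positions 1 (C/G), 5 (G/C), 6 (C/T), 7 (A/C), 8 (C/T), 10 (T/A), 12 (C/G), 20 (A/C), 26 (G/C), 27 (A/C), 28 (C/A), 33 (G/C), 34 (G/C), 36 (T/G), 39 (C/G), 41 (T/C), 46 (T/C).
There are 17 differences over 46 sites, so p = 17/46 = 0.3696.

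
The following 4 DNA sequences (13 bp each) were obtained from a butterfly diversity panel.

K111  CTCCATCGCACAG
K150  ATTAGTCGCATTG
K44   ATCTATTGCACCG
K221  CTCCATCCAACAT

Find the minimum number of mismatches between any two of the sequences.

3

Pairwise Hamming distances:
  K111 vs K150: 6
  K111 vs K44: 4
  K111 vs K221: 3
  K150 vs K44: 6
  K150 vs K221: 9
  K44 vs K221: 7
The smallest is 3, between K111 and K221.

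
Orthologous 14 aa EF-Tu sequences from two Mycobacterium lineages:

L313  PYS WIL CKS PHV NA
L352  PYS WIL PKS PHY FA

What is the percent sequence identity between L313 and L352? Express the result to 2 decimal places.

78.57%

Differing sites — 7:C/P; 12:V/Y; 13:N/F.
11 of the 14 sites match, so the percent identity is 11/14 × 100 = 78.57%.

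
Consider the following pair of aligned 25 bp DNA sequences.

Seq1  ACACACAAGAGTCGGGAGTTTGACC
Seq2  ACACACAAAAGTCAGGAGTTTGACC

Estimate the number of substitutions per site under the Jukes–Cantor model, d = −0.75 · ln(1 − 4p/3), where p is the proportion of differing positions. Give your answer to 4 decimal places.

0.0846

Differing sites — 9:G/A; 14:G/A.
p = 2/25 = 0.080000.
d = −0.75 · ln(1 − (4/3)·0.080000) = −0.75 · ln(0.893333) = −0.75 · (-0.112796) = 0.0846.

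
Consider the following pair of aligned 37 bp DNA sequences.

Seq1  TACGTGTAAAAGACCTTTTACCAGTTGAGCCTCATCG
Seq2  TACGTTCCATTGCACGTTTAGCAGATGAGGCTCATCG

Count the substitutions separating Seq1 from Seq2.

11

The sequences differ at positions 6 (G/T), 7 (T/C), 8 (A/C), 10 (A/T), 11 (A/T), 13 (A/C), 14 (C/A), 16 (T/G), 21 (C/G), 25 (T/A), 30 (C/G).
That gives 11 mismatches out of 37 aligned sites, so the Hamming distance is 11.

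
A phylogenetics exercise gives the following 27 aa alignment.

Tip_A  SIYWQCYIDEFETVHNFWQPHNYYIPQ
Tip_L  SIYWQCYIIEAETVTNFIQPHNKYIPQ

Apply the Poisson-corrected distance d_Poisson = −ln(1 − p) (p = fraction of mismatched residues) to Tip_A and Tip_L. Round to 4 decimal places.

Differing sites — 9:D/I; 11:F/A; 15:H/T; 18:W/I; 23:Y/K.
p = 5/27 = 0.185185.
d = −ln(1 − 0.185185) = −ln(0.814815) = 0.2048.

0.2048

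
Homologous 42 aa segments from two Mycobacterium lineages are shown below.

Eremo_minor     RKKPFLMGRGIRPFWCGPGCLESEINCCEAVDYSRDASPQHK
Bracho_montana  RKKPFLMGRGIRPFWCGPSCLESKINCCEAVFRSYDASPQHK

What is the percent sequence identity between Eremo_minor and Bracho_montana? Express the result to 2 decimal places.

Mismatches occur at site 19 (G→S), site 24 (E→K), site 32 (D→F), site 33 (Y→R), site 35 (R→Y).
37 of the 42 sites match, so the percent identity is 37/42 × 100 = 88.10%.

88.10%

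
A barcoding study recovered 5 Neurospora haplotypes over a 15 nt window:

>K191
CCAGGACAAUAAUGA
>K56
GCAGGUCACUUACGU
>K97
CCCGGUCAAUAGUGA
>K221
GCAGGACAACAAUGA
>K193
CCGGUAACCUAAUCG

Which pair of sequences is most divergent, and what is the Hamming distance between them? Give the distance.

10

Pairwise Hamming distances:
  K191 vs K56: 6
  K191 vs K97: 3
  K191 vs K221: 2
  K191 vs K193: 7
  K56 vs K97: 7
  K56 vs K221: 6
  K56 vs K193: 10
  K97 vs K221: 5
  K97 vs K193: 9
  K221 vs K193: 9
The largest is 10, between K56 and K193.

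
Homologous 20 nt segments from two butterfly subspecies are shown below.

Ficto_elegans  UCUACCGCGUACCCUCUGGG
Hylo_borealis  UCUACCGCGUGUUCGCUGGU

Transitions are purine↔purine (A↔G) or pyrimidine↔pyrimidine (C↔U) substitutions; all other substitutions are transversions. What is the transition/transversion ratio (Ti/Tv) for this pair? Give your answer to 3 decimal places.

1.500

Differing sites — 11:A/G (Ti); 12:C/U (Ti); 13:C/U (Ti); 15:U/G (Tv); 20:G/U (Tv).
Of the 5 differences, 3 transitions and 2 transversions, so Ti/Tv = 3/2 = 1.500.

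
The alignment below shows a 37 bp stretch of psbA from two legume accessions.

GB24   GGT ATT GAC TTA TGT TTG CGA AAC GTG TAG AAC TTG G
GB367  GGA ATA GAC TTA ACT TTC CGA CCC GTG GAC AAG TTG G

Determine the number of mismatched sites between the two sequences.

The sequences differ at positions 3 (T/A), 6 (T/A), 13 (T/A), 14 (G/C), 18 (G/C), 22 (A/C), 23 (A/C), 28 (T/G), 30 (G/C), 33 (C/G).
That gives 10 mismatches out of 37 aligned sites, so the Hamming distance is 10.

10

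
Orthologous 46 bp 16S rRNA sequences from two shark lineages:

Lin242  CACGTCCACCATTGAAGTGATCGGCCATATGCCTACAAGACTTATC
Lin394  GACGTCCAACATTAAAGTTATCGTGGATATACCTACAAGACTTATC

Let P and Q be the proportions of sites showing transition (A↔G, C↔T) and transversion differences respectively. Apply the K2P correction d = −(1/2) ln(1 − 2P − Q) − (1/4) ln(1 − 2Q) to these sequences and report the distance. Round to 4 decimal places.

The sequences differ at positions 1 (C/G, transversion), 9 (C/A, transversion), 14 (G/A, transition), 19 (G/T, transversion), 24 (G/T, transversion), 25 (C/G, transversion), 26 (C/G, transversion), 31 (G/A, transition).
Of the 8 differences, 2 transitions and 6 transversions over 46 sites: P = 2/46 = 0.043478, Q = 6/46 = 0.130435.
d = −0.5·ln(0.782609) − 0.25·ln(0.739130) = −0.5·(-0.245122) − 0.25·(-0.302281) = 0.1981.

0.1981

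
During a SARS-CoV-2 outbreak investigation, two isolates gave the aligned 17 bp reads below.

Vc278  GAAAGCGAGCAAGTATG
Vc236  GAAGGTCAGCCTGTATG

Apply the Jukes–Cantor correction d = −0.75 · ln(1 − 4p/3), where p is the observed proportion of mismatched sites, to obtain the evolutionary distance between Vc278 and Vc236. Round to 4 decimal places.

The sequences differ at positions 4 (A/G), 6 (C/T), 7 (G/C), 11 (A/C), 12 (A/T).
p = 5/17 = 0.294118.
d = −0.75 · ln(1 − (4/3)·0.294118) = −0.75 · ln(0.607843) = −0.75 · (-0.497839) = 0.3734.

0.3734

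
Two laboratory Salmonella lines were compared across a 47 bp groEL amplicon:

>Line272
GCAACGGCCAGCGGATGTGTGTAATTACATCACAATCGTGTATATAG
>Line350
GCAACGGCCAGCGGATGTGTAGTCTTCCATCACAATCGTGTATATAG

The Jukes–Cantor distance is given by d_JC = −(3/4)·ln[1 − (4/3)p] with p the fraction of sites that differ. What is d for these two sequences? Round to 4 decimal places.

Differing sites — 21:G/A; 22:T/G; 23:A/T; 24:A/C; 27:A/C.
p = 5/47 = 0.106383.
d = −0.75 · ln(1 − (4/3)·0.106383) = −0.75 · ln(0.858156) = −0.75 · (-0.152969) = 0.1147.

0.1147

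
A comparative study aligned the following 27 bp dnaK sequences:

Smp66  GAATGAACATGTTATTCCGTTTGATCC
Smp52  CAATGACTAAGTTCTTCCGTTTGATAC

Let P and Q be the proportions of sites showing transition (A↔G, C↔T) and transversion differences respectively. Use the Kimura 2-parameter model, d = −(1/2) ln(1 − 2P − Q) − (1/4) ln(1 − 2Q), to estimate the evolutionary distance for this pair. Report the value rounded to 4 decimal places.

The sequences differ at positions 1 (G/C, transversion), 7 (A/C, transversion), 8 (C/T, transition), 10 (T/A, transversion), 14 (A/C, transversion), 26 (C/A, transversion).
Of the 6 differences, 1 transition and 5 transversions over 27 sites: P = 1/27 = 0.037037, Q = 5/27 = 0.185185.
d = −0.5·ln(0.740741) − 0.25·ln(0.629630) = −0.5·(-0.300104) − 0.25·(-0.462623) = 0.2657.

0.2657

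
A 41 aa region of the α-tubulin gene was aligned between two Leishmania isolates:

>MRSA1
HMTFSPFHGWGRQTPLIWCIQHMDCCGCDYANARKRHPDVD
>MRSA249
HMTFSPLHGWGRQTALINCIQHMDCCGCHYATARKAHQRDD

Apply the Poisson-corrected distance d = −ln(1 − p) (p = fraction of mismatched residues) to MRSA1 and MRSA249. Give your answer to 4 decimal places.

The sequences differ at positions 7 (F/L), 15 (P/A), 18 (W/N), 29 (D/H), 32 (N/T), 36 (R/A), 38 (P/Q), 39 (D/R), 40 (V/D).
p = 9/41 = 0.219512.
d = −ln(1 − 0.219512) = −ln(0.780488) = 0.2478.

0.2478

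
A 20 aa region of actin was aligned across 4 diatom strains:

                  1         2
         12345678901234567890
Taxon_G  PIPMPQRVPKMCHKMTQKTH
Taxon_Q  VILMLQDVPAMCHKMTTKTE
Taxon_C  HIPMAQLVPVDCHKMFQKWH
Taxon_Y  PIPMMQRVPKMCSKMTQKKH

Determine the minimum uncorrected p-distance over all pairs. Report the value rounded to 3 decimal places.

0.150

Pairwise Hamming distances:
  Taxon_G vs Taxon_Q: 7
  Taxon_G vs Taxon_C: 7
  Taxon_G vs Taxon_Y: 3
  Taxon_Q vs Taxon_C: 10
  Taxon_Q vs Taxon_Y: 9
  Taxon_C vs Taxon_Y: 8
The smallest is 3 mismatches, between Taxon_G and Taxon_Y; p = 3/20 = 0.150.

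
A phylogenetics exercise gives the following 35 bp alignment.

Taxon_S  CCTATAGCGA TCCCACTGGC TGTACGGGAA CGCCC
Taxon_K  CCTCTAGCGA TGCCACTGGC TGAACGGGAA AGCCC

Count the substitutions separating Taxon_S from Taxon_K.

Mismatches occur at site 4 (A↔C), site 12 (C↔G), site 23 (T↔A), site 31 (C↔A).
That gives 4 mismatches out of 35 aligned sites, so the Hamming distance is 4.

4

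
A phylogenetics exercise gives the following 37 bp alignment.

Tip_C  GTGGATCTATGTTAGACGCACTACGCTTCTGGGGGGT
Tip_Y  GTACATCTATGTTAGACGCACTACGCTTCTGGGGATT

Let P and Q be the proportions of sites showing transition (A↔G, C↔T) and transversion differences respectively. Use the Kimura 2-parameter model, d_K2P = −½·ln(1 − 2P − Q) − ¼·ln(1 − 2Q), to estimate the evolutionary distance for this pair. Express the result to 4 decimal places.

Mismatches occur at site 3 (G↔A, transition), site 4 (G↔C, transversion), site 35 (G↔A, transition), site 36 (G↔T, transversion).
Of the 4 differences, 2 transitions and 2 transversions over 37 sites: P = 2/37 = 0.054054, Q = 2/37 = 0.054054.
d = −0.5·ln(0.837838) − 0.25·ln(0.891892) = −0.5·(-0.176931) − 0.25·(-0.114410) = 0.1171.

0.1171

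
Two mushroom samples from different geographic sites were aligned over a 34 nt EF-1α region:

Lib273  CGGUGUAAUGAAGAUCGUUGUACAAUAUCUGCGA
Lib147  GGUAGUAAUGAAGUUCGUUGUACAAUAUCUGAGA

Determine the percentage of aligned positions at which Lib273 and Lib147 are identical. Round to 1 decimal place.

85.3%

The sequences differ at positions 1 (C/G), 3 (G/U), 4 (U/A), 14 (A/U), 32 (C/A).
29 of the 34 sites match, so the percent identity is 29/34 × 100 = 85.3%.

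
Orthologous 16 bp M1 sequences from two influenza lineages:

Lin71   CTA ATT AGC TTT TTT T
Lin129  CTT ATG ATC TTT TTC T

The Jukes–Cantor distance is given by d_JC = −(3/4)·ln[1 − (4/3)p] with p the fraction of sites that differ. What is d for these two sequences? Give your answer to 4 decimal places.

The sequences differ at positions 3 (A/T), 6 (T/G), 8 (G/T), 15 (T/C).
p = 4/16 = 0.250000.
d = −0.75 · ln(1 − (4/3)·0.250000) = −0.75 · ln(0.666667) = −0.75 · (-0.405465) = 0.3041.

0.3041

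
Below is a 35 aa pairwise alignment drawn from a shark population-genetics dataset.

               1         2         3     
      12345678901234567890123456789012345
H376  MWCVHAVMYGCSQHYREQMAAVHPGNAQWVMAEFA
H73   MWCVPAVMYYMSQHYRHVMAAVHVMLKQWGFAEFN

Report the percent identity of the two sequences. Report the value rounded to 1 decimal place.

65.7%

Differing sites — 5:H/P; 10:G/Y; 11:C/M; 17:E/H; 18:Q/V; 24:P/V; 25:G/M; 26:N/L; 27:A/K; 30:V/G; 31:M/F; 35:A/N.
23 of the 35 sites match, so the percent identity is 23/35 × 100 = 65.7%.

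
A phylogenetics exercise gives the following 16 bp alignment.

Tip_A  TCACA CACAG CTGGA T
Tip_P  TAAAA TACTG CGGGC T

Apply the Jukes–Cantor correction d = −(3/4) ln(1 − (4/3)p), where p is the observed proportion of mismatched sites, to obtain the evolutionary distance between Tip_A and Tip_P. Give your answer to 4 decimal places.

Mismatches occur at site 2 (C→A), site 4 (C→A), site 6 (C→T), site 9 (A→T), site 12 (T→G), site 15 (A→C).
p = 6/16 = 0.375000.
d = −0.75 · ln(1 − (4/3)·0.375000) = −0.75 · ln(0.500000) = −0.75 · (-0.693147) = 0.5199.

0.5199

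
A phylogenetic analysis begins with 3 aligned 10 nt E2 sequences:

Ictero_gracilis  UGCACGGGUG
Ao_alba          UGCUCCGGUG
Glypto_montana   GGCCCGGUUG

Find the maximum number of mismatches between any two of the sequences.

4

Pairwise Hamming distances:
  Ictero_gracilis vs Ao_alba: 2
  Ictero_gracilis vs Glypto_montana: 3
  Ao_alba vs Glypto_montana: 4
The largest is 4, between Ao_alba and Glypto_montana.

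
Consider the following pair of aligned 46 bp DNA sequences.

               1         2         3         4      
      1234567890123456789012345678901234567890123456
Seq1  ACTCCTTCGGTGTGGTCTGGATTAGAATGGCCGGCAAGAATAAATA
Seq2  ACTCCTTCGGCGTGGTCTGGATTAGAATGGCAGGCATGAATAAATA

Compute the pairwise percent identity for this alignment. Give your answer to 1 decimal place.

93.5%

Differing sites — 11:T/C; 32:C/A; 37:A/T.
43 of the 46 sites match, so the percent identity is 43/46 × 100 = 93.5%.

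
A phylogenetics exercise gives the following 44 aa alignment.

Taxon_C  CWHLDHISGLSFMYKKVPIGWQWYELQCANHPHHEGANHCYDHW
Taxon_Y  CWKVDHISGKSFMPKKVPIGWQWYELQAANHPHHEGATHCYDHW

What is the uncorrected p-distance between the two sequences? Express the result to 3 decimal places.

0.136

Differing sites — 3:H/K; 4:L/V; 10:L/K; 14:Y/P; 28:C/A; 38:N/T.
There are 6 differences over 44 sites, so p = 6/44 = 0.136.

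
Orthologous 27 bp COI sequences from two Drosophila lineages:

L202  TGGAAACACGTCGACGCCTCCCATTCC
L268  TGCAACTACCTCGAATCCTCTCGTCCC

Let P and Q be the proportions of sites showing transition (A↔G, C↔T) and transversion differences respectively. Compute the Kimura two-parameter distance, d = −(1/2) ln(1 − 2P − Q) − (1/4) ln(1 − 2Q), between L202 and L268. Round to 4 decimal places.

Mismatches occur at site 3 (G/C, transversion), site 6 (A/C, transversion), site 7 (C/T, transition), site 10 (G/C, transversion), site 15 (C/A, transversion), site 16 (G/T, transversion), site 21 (C/T, transition), site 23 (A/G, transition), site 25 (T/C, transition).
Of the 9 differences, 4 transitions and 5 transversions over 27 sites: P = 4/27 = 0.148148, Q = 5/27 = 0.185185.
d = −0.5·ln(0.518519) − 0.25·ln(0.629630) = −0.5·(-0.656779) − 0.25·(-0.462623) = 0.4440.

0.4440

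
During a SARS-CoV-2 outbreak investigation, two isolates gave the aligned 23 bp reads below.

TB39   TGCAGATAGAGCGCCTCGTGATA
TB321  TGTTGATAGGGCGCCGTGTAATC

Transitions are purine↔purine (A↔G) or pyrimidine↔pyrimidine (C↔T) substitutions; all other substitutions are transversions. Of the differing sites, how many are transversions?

3

Differing sites — 3:C/T (Ti); 4:A/T (Tv); 10:A/G (Ti); 16:T/G (Tv); 17:C/T (Ti); 20:G/A (Ti); 23:A/C (Tv).
Of the 7 differences, 4 transitions and 3 transversions, so the answer is 3.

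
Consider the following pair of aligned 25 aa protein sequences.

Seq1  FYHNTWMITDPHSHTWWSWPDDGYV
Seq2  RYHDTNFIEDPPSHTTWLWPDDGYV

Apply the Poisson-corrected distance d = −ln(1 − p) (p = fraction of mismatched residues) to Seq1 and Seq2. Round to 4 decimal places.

The sequences differ at positions 1 (F/R), 4 (N/D), 6 (W/N), 7 (M/F), 9 (T/E), 12 (H/P), 16 (W/T), 18 (S/L).
p = 8/25 = 0.320000.
d = −ln(1 − 0.320000) = −ln(0.680000) = 0.3857.

0.3857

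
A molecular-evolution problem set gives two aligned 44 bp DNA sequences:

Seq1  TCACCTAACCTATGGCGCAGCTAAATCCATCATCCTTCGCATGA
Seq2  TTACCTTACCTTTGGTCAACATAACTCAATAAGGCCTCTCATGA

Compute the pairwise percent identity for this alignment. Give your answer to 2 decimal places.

65.91%

Differing sites — 2:C/T; 7:A/T; 12:A/T; 16:C/T; 17:G/C; 18:C/A; 20:G/C; 21:C/A; 25:A/C; 28:C/A; 31:C/A; 33:T/G; 34:C/G; 36:T/C; 39:G/T.
29 of the 44 sites match, so the percent identity is 29/44 × 100 = 65.91%.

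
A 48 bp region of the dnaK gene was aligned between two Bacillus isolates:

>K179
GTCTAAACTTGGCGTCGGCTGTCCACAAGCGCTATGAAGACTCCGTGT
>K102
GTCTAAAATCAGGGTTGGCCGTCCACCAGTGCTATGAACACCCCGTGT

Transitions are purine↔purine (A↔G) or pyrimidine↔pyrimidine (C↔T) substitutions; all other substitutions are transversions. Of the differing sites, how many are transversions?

4

Mismatches occur at site 8 (C→A, transversion), site 10 (T→C, transition), site 11 (G→A, transition), site 13 (C→G, transversion), site 16 (C→T, transition), site 20 (T→C, transition), site 27 (A→C, transversion), site 30 (C→T, transition), site 39 (G→C, transversion), site 42 (T→C, transition).
Of the 10 differences, 6 transitions and 4 transversions, so the answer is 4.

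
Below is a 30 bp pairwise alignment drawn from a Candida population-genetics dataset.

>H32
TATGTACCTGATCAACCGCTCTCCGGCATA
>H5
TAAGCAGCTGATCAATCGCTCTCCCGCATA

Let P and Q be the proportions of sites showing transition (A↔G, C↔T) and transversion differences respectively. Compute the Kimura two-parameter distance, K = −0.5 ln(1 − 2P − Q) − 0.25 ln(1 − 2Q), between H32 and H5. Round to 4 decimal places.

0.1886

Mismatches occur at site 3 (T↔A, transversion), site 5 (T↔C, transition), site 7 (C↔G, transversion), site 16 (C↔T, transition), site 25 (G↔C, transversion).
Of the 5 differences, 2 transitions and 3 transversions over 30 sites: P = 2/30 = 0.066667, Q = 3/30 = 0.100000.
d = −0.5·ln(0.766666) − 0.25·ln(0.800000) = −0.5·(-0.265704) − 0.25·(-0.223144) = 0.1886.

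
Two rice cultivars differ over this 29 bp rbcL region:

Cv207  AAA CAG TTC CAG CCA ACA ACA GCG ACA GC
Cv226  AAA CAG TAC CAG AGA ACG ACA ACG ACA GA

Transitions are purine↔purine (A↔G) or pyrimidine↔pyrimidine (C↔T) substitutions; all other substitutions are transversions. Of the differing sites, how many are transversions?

4

The sequences differ at positions 8 (T/A, transversion), 13 (C/A, transversion), 14 (C/G, transversion), 18 (A/G, transition), 22 (G/A, transition), 29 (C/A, transversion).
Of the 6 differences, 2 transitions and 4 transversions, so the answer is 4.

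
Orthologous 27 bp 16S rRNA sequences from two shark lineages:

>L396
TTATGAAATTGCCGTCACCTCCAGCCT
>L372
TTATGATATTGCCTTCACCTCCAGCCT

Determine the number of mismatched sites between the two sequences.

Mismatches occur at site 7 (A↔T), site 14 (G↔T).
That gives 2 mismatches out of 27 aligned sites, so the Hamming distance is 2.

2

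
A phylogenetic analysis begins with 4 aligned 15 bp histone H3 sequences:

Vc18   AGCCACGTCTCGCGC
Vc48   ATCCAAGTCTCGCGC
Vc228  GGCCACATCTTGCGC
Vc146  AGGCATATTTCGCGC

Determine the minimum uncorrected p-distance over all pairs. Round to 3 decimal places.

0.133

Pairwise Hamming distances:
  Vc18 vs Vc48: 2
  Vc18 vs Vc228: 3
  Vc18 vs Vc146: 4
  Vc48 vs Vc228: 5
  Vc48 vs Vc146: 5
  Vc228 vs Vc146: 5
The smallest is 2 mismatches, between Vc18 and Vc48; p = 2/15 = 0.133.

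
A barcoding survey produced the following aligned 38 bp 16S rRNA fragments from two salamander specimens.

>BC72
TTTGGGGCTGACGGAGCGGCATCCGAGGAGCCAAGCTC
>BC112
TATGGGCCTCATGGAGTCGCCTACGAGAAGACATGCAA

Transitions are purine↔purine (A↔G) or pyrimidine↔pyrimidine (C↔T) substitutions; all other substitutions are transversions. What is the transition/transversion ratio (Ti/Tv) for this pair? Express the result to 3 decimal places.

Mismatches occur at site 2 (T↔A, transversion), site 7 (G↔C, transversion), site 10 (G↔C, transversion), site 12 (C↔T, transition), site 17 (C↔T, transition), site 18 (G↔C, transversion), site 21 (A↔C, transversion), site 23 (C↔A, transversion), site 28 (G↔A, transition), site 31 (C↔A, transversion), site 34 (A↔T, transversion), site 37 (T↔A, transversion), site 38 (C↔A, transversion).
Of the 13 differences, 3 transitions and 10 transversions, so Ti/Tv = 3/10 = 0.300.

0.300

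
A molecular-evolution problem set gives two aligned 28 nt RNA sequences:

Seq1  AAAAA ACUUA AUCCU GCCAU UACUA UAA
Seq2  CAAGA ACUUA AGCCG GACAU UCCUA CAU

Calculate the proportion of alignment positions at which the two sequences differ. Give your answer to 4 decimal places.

Mismatches occur at site 1 (A→C), site 4 (A→G), site 12 (U→G), site 15 (U→G), site 17 (C→A), site 22 (A→C), site 26 (U→C), site 28 (A→U).
There are 8 differences over 28 sites, so p = 8/28 = 0.2857.

0.2857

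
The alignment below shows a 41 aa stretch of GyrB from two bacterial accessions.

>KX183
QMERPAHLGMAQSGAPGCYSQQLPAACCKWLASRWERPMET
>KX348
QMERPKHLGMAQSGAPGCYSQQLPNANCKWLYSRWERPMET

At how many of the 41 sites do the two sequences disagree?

4

Mismatches occur at site 6 (A↔K), site 25 (A↔N), site 27 (C↔N), site 32 (A↔Y).
That gives 4 mismatches out of 41 aligned sites, so the Hamming distance is 4.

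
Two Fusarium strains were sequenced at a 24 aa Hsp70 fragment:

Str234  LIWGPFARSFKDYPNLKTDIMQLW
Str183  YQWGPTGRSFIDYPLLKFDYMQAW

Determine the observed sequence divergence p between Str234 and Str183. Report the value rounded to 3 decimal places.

0.375

The sequences differ at positions 1 (L/Y), 2 (I/Q), 6 (F/T), 7 (A/G), 11 (K/I), 15 (N/L), 18 (T/F), 20 (I/Y), 23 (L/A).
There are 9 differences over 24 sites, so p = 9/24 = 0.375.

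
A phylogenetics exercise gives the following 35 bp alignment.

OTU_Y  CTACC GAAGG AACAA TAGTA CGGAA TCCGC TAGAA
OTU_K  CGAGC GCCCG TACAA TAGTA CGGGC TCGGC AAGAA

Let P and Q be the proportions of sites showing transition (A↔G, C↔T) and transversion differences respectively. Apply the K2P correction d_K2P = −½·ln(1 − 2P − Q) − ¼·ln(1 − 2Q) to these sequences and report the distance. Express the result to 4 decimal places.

Mismatches occur at site 2 (T/G, transversion), site 4 (C/G, transversion), site 7 (A/C, transversion), site 8 (A/C, transversion), site 9 (G/C, transversion), site 11 (A/T, transversion), site 24 (A/G, transition), site 25 (A/C, transversion), site 28 (C/G, transversion), site 31 (T/A, transversion).
Of the 10 differences, 1 transition and 9 transversions over 35 sites: P = 1/35 = 0.028571, Q = 9/35 = 0.257143.
d = −0.5·ln(0.685715) − 0.25·ln(0.485714) = −0.5·(-0.377293) − 0.25·(-0.722135) = 0.3692.

0.3692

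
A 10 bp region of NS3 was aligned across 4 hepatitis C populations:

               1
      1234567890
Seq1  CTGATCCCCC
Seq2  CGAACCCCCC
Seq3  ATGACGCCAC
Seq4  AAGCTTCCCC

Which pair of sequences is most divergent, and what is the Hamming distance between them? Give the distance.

6

Pairwise Hamming distances:
  Seq1 vs Seq2: 3
  Seq1 vs Seq3: 4
  Seq1 vs Seq4: 4
  Seq2 vs Seq3: 5
  Seq2 vs Seq4: 6
  Seq3 vs Seq4: 5
The largest is 6, between Seq2 and Seq4.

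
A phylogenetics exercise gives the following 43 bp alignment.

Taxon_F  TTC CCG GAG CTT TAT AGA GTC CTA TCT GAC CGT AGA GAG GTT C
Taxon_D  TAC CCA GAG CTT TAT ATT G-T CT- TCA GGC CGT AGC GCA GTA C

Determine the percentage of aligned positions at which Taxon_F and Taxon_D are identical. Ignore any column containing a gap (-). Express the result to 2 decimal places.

Excluding the 2 gap columns leaves 41 comparable sites.
The sequences differ at positions 2 (T/A), 6 (G/A), 17 (G/T), 18 (A/T), 21 (C/T), 27 (T/A), 29 (A/G), 36 (A/C), 38 (A/C), 39 (G/A), 42 (T/A).
30 of the 41 comparable sites match, so the percent identity is 30/41 × 100 = 73.17%.

73.17%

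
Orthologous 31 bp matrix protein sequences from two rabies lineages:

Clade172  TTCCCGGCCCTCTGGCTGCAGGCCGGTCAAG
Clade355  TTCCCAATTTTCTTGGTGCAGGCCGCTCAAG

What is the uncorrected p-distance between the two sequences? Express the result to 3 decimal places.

0.258

Differing sites — 6:G/A; 7:G/A; 8:C/T; 9:C/T; 10:C/T; 14:G/T; 16:C/G; 26:G/C.
There are 8 differences over 31 sites, so p = 8/31 = 0.258.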